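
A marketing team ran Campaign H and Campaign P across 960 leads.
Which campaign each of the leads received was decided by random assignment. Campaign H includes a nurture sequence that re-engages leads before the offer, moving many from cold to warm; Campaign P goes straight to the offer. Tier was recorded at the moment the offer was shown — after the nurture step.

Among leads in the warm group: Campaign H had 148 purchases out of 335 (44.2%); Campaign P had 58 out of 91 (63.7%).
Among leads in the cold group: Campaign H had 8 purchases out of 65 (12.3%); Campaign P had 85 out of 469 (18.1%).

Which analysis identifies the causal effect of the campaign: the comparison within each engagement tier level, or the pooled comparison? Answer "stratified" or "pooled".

Engagement tier here is a post-treatment variable shaped by the campaign; conditioning on it would introduce bias rather than remove it. The overall comparison is the causal one.
Pooled: Campaign H 39.0% vs Campaign P 25.5%; Campaign H is higher overall.

pooled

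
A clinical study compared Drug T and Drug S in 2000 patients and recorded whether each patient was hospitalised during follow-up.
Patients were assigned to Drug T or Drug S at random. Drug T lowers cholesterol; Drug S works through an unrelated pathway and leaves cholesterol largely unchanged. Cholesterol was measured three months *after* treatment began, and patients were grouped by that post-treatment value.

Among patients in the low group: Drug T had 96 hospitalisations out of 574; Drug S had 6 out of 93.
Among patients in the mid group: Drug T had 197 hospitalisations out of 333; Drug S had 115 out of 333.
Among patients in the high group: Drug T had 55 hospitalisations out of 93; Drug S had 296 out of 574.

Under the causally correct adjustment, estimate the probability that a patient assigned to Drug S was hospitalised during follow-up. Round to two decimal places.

0.42

Cholesterol here is a post-treatment variable shaped by the drug; conditioning on it would introduce bias rather than remove it. The overall comparison is the causal one.
So P(outcome | do(Drug S)) is just the pooled rate for Drug S: 417/1000 = 0.417.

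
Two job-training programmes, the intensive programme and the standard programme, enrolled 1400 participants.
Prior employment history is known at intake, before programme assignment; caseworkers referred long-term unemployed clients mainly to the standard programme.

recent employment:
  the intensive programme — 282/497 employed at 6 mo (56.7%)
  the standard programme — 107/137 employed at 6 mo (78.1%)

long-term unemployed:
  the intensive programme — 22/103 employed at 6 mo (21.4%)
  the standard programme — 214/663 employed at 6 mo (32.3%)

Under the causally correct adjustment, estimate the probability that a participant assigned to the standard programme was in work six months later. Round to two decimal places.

Since prior employment history is a pre-existing factor (not a product of the programme) and it affects the outcome on its own, it is a confounder. The stratified rates, not the pooled rate, identify the causal effect.
Standardising the standard programme to the population prior employment history mix: 0.453·107/137 + 0.547·214/663 = 0.530.

0.53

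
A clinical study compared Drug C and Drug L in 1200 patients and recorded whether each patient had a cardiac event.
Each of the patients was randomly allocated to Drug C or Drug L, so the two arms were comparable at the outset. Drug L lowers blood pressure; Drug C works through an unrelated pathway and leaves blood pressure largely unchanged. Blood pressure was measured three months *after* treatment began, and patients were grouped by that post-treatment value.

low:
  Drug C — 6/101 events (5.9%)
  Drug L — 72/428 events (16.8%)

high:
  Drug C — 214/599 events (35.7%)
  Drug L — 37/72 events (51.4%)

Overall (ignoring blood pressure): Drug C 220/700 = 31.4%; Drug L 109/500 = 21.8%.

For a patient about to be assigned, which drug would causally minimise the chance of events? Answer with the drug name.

Drug L

Stratifying would compare drugs among patients the drugs themselves sorted into blood pressure groups — a form of selection on an intermediate. The unconditioned pooled rates give the total causal effect.
Pooled: Drug C 31.4% vs Drug L 21.8%; Drug L is lower overall.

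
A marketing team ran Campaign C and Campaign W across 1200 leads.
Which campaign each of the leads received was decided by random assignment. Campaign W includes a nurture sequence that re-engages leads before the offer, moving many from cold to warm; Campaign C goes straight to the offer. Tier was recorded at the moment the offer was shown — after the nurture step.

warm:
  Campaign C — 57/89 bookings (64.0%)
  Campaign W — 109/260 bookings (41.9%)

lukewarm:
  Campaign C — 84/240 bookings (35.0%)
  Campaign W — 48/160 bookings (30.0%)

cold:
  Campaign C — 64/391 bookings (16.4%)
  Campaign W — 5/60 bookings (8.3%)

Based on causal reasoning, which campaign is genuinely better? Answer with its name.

Campaign W

Campaign C is higher inside every engagement tier stratum but Campaign W is higher in aggregate. Whether to stratify depends on how engagement tier relates to the campaign.
Engagement tier is recorded after the campaign and is itself shifted by it — it sits on the causal path from campaign to outcome. Conditioning on a mediator would strip out part of the effect we want; the pooled comparison gives the total causal effect.
Pooled: Campaign C 28.5% vs Campaign W 33.8%; Campaign W is higher overall.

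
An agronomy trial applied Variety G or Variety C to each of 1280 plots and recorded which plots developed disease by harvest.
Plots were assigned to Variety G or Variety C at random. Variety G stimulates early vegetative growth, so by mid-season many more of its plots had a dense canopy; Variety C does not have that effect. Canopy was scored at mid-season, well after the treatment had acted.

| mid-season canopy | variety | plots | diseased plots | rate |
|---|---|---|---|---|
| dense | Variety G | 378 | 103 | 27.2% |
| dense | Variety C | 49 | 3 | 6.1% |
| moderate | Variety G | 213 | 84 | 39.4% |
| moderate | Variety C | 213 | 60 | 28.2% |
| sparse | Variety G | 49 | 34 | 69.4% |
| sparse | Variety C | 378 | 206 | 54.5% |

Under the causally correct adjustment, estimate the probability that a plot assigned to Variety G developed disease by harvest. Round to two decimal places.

0.35

The mid-season canopy-specific comparison favours Variety C throughout, but the pooled figures favour Variety G. The question is whether to condition on mid-season canopy.
Mid-season canopy is downstream of the variety. One should not condition on a consequence of treatment, so the overall rates are the right comparison.
So P(outcome | do(Variety G)) is just the pooled rate for Variety G: 221/640 = 0.345.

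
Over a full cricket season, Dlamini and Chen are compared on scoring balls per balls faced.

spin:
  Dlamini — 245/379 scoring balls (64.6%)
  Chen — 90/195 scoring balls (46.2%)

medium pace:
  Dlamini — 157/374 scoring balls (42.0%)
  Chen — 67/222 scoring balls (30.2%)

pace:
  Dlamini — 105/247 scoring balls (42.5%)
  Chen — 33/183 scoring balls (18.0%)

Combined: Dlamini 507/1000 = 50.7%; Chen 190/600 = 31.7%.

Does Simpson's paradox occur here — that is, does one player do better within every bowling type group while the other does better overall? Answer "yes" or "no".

no

Within each bowling type level (spin 64.6% vs 46.2%; medium pace 42.0% vs 30.2%; pace 42.5% vs 18.0%), Dlamini has the higher rate every time. Pooled: 50.7% vs 31.7% — Dlamini has the higher rate overall. They agree.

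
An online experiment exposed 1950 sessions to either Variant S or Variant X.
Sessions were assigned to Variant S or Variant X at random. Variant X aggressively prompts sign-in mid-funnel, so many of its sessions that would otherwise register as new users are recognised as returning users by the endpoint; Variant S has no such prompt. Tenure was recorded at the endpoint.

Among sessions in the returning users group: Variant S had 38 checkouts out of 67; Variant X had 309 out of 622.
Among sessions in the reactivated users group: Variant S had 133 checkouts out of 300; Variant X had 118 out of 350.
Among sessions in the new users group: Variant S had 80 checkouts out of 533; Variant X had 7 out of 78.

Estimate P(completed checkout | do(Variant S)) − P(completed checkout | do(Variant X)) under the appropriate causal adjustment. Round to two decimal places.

-0.13

Within every user tenure level Variant S has the higher rate, yet pooled Variant X does — Simpson's reversal.
Stratifying would compare variants among sessions the variants themselves sorted into user tenure groups — a form of selection on an intermediate. The unconditioned pooled rates give the total causal effect.
The causal difference is the pooled difference: 0.279 − 0.413 = -0.134.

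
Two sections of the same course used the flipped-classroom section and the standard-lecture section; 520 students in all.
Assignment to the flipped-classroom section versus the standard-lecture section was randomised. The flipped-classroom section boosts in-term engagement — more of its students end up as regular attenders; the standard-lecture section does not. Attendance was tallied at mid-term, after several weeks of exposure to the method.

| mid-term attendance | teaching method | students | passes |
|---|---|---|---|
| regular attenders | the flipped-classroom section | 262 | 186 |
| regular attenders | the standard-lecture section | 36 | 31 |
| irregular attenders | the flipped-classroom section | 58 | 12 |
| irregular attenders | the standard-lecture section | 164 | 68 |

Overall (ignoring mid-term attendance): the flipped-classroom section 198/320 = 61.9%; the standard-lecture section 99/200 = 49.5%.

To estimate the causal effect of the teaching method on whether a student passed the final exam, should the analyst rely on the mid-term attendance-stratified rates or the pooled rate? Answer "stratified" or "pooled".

Mid-term attendance here is a post-treatment variable shaped by the teaching method; conditioning on it would introduce bias rather than remove it. The overall comparison is the causal one.
Pooled: the flipped-classroom section 61.9% vs the standard-lecture section 49.5%; the flipped-classroom section is higher overall.

pooled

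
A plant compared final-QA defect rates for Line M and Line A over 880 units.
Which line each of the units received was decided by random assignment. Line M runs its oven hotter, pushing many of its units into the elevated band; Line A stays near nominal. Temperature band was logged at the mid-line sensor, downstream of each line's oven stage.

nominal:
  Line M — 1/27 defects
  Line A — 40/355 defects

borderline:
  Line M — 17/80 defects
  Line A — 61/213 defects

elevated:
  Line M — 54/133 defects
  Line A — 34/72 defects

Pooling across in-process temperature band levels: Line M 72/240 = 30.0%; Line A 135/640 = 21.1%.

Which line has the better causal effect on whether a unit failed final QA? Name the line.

Line A

In-process temperature band is downstream of the line. One should not condition on a consequence of treatment, so the overall rates are the right comparison.
Pooled: Line M 30.0% vs Line A 21.1%; Line A is lower overall.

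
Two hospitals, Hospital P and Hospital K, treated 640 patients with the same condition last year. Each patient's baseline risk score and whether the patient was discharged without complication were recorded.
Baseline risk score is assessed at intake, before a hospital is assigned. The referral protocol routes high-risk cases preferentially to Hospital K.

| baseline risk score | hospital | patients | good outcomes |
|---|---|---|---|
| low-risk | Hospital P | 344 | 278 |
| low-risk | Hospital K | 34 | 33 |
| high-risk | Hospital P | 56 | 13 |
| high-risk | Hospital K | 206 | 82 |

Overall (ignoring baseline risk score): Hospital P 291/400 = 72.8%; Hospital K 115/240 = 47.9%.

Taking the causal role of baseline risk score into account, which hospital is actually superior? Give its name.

Hospital K is higher inside every baseline risk score stratum but Hospital P is higher in aggregate. Whether to stratify depends on how baseline risk score relates to the hospital.
Baseline risk score differs across hospitals for reasons unrelated to any effect of the hospital itself, and it separately predicts the outcome — a classic confounder. We must compare within baseline risk score levels.
Within each level — low-risk: 80.8% vs 97.1%; high-risk: 23.2% vs 39.8% — Hospital K is higher every time.

Hospital K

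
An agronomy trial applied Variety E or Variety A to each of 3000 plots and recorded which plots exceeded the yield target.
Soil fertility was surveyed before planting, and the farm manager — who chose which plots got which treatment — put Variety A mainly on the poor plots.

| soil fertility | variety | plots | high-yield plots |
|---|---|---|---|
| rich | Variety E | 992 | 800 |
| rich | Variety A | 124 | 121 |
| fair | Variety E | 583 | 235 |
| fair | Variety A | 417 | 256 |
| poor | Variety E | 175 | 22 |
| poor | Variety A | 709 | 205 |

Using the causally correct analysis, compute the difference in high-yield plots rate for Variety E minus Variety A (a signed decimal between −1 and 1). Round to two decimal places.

The stratified and pooled comparisons disagree (Variety A wins within each soil fertility; Variety E wins overall), so the answer turns on the causal role of soil fertility.
The imbalance in soil fertility arose from how plots were allocated, not from anything the variety did; and soil fertility independently affects the outcome. The pooled gap is confounded — condition on soil fertility.
Adjusting over the population distribution of soil fertility: 0.372·(0.806−0.976) + 0.333·(0.403−0.614) + 0.295·(0.126−0.289) = -0.181.

-0.18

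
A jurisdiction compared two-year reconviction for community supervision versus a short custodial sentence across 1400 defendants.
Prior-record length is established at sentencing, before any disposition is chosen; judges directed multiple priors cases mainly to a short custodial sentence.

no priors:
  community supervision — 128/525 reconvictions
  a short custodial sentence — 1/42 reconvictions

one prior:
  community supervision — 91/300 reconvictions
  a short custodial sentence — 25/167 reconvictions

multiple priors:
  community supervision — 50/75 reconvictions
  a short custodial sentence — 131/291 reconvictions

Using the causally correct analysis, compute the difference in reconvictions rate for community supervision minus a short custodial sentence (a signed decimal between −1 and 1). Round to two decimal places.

The prior-record length-specific comparison favours a short custodial sentence throughout, but the pooled figures favour community supervision. The question is whether to condition on prior-record length.
Nothing the disposition does changes prior-record length; the imbalance is an allocation artefact. With prior-record length also predicting the outcome, the pooled figure is confounded, and the within-stratum comparison is the causal one.
Adjusting over the population distribution of prior-record length: 0.405·(0.244−0.024) + 0.334·(0.303−0.150) + 0.261·(0.667−0.450) = +0.197.

+0.20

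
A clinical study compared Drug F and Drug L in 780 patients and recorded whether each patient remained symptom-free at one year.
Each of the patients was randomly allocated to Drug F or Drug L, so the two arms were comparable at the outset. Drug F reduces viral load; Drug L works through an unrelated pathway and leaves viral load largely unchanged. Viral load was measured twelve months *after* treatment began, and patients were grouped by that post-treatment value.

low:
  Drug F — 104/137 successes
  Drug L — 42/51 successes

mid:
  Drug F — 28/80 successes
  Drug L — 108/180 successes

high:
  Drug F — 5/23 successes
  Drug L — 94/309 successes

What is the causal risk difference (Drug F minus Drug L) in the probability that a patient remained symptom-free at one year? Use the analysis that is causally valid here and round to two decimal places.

+0.12

Viral load is downstream of the drug. One should not condition on a consequence of treatment, so the overall rates are the right comparison.
The causal difference is the pooled difference: 0.571 − 0.452 = +0.119.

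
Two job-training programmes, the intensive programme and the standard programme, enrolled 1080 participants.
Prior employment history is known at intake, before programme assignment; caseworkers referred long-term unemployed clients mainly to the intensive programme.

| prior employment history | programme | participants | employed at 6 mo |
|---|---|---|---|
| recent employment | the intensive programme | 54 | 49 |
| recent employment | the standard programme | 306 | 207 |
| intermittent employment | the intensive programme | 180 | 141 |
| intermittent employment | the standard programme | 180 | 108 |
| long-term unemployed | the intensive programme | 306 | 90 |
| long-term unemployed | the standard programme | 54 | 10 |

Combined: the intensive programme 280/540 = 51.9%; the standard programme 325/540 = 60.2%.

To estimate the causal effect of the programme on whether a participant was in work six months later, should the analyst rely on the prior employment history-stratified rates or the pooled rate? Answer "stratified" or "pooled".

Here prior employment history is a common cause — it drives both which programme a case falls under and the outcome. The crude comparison mixes populations; the stratum-specific rates are the causally relevant ones.
Within each level — recent employment: 90.7% vs 67.6%; intermittent employment: 78.3% vs 60.0%; long-term unemployed: 29.4% vs 18.5% — the intensive programme is higher every time.

stratified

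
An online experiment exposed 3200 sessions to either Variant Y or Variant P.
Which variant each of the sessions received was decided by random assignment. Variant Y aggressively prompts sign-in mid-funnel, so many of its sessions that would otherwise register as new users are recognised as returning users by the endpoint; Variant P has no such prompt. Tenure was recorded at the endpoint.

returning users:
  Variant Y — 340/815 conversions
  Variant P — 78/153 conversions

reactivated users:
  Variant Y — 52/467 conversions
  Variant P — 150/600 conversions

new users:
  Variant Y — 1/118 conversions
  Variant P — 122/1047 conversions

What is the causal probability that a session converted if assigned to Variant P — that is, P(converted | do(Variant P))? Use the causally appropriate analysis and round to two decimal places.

Within every user tenure level Variant P has the higher rate, yet pooled Variant Y does — Simpson's reversal.
Stratifying would compare variants among sessions the variants themselves sorted into user tenure groups — a form of selection on an intermediate. The unconditioned pooled rates give the total causal effect.
So P(outcome | do(Variant P)) is just the pooled rate for Variant P: 350/1800 = 0.194.

0.19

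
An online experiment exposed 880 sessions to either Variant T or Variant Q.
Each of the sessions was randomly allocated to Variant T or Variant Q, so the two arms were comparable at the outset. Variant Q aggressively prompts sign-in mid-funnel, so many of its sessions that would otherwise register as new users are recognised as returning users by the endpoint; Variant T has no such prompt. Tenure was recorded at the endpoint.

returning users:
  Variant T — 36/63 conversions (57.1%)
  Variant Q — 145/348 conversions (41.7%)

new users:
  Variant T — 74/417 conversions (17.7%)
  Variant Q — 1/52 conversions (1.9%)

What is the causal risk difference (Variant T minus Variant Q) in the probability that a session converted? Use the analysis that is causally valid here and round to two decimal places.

Within every user tenure level Variant T has the higher rate, yet pooled Variant Q does — Simpson's reversal.
The distribution of user tenure is itself part of what the variant does — it is an intermediate outcome. Holding it fixed would remove that part of the effect; the total effect is the pooled difference.
The causal difference is the pooled difference: 0.229 − 0.365 = -0.136.

-0.14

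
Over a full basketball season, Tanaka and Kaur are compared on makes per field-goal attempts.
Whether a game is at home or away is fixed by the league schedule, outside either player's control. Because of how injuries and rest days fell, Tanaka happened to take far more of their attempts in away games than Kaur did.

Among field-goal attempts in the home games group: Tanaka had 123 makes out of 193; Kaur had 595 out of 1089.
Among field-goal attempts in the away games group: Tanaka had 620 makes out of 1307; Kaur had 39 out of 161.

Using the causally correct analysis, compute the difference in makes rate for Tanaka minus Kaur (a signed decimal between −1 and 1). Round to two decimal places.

Since game venue is a pre-existing factor (not a product of the player) and it affects the outcome on its own, it is a confounder. The stratified rates, not the pooled rate, identify the causal effect.
Adjusting over the population distribution of game venue: 0.466·(0.637−0.546) + 0.534·(0.474−0.242) = +0.166.

+0.17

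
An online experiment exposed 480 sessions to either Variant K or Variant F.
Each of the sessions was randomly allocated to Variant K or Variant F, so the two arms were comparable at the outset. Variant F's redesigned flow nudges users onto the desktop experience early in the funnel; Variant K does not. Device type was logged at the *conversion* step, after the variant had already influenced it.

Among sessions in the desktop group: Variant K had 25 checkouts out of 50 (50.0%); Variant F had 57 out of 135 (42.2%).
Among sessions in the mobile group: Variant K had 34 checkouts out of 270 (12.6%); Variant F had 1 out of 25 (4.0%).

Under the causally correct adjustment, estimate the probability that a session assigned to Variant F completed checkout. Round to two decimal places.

Device type is downstream of the variant. One should not condition on a consequence of treatment, so the overall rates are the right comparison.
So P(outcome | do(Variant F)) is just the pooled rate for Variant F: 58/160 = 0.362.

0.36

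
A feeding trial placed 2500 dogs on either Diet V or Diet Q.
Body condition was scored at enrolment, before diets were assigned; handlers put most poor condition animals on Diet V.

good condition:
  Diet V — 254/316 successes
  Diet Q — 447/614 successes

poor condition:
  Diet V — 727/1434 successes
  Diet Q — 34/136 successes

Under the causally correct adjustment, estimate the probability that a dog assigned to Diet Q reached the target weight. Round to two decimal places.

0.43

The imbalance in starting body condition arose from how dogs were allocated, not from anything the diet did; and starting body condition independently affects the outcome. The pooled gap is confounded — condition on starting body condition.
Standardising Diet Q to the population starting body condition mix: 0.372·447/614 + 0.628·34/136 = 0.428.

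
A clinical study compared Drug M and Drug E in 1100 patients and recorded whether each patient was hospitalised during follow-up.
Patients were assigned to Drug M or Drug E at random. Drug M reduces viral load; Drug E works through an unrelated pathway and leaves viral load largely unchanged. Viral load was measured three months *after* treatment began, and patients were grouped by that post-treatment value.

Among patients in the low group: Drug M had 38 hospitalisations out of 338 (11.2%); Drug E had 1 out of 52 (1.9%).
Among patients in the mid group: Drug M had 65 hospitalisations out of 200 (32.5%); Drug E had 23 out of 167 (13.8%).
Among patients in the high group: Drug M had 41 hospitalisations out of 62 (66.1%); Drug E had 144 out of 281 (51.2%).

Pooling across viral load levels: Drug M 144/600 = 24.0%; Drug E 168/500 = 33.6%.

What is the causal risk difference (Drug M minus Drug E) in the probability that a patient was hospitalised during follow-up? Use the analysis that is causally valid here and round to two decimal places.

Stratifying would compare drugs among patients the drugs themselves sorted into viral load groups — a form of selection on an intermediate. The unconditioned pooled rates give the total causal effect.
The causal difference is the pooled difference: 0.240 − 0.336 = -0.096.

-0.10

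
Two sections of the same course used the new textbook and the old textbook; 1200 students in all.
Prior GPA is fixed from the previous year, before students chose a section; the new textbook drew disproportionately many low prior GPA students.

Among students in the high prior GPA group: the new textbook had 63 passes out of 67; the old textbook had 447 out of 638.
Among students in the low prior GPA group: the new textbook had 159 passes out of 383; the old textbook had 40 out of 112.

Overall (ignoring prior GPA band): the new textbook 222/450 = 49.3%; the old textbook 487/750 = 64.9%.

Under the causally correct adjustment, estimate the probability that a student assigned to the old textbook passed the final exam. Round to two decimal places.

Prior GPA band satisfies the back-door criterion: it is not a descendant of the teaching method, and it blocks the spurious path from teaching method to outcome. Adjusting for it (i.e., using the within-prior GPA band rates) gives the causal effect.
Standardising the old textbook to the population prior GPA band mix: 0.588·447/638 + 0.412·40/112 = 0.559.

0.56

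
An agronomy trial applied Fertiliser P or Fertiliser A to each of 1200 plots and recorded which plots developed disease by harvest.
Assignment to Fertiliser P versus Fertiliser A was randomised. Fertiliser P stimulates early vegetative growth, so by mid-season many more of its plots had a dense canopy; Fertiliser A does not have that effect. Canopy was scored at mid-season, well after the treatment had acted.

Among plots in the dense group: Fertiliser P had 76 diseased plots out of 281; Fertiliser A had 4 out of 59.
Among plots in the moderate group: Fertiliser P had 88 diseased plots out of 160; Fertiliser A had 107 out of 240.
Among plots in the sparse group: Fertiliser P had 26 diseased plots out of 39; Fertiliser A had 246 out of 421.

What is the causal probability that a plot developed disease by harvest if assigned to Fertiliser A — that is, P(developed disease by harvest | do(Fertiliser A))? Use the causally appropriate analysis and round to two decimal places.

0.50

The distribution of mid-season canopy is itself part of what the fertiliser does — it is an intermediate outcome. Holding it fixed would remove that part of the effect; the total effect is the pooled difference.
So P(outcome | do(Fertiliser A)) is just the pooled rate for Fertiliser A: 357/720 = 0.496.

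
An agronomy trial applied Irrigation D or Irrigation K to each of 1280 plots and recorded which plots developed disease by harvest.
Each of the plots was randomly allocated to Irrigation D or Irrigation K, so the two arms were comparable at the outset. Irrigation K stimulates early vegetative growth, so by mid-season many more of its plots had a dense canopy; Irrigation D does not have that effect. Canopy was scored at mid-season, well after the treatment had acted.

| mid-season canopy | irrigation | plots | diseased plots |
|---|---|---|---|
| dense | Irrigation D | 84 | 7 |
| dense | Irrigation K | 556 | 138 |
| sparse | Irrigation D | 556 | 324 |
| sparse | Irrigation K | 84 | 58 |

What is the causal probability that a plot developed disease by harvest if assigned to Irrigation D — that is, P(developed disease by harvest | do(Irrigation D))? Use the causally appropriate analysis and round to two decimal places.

0.52

Within every mid-season canopy level Irrigation D has the lower rate, yet pooled Irrigation K does — Simpson's reversal.
Mid-season canopy lies on the pathway irrigation → mid-season canopy → outcome, so adjusting for it blocks the indirect effect. For the total causal effect of irrigation, use the unadjusted pooled rates.
So P(outcome | do(Irrigation D)) is just the pooled rate for Irrigation D: 331/640 = 0.517.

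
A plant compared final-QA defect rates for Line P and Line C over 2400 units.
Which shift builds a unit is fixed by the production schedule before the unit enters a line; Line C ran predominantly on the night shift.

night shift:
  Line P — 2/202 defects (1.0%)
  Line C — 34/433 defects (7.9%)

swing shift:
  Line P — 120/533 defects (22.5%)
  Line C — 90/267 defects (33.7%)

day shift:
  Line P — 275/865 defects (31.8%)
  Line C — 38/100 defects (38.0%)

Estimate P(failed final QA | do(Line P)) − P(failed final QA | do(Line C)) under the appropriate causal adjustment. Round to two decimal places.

-0.08

Within every shift level Line P has the lower rate, yet pooled Line C does — Simpson's reversal.
Nothing the line does changes shift; the imbalance is an allocation artefact. With shift also predicting the outcome, the pooled figure is confounded, and the within-stratum comparison is the causal one.
Adjusting over the population distribution of shift: 0.265·(0.010−0.079) + 0.333·(0.225−0.337) + 0.402·(0.318−0.380) = -0.080.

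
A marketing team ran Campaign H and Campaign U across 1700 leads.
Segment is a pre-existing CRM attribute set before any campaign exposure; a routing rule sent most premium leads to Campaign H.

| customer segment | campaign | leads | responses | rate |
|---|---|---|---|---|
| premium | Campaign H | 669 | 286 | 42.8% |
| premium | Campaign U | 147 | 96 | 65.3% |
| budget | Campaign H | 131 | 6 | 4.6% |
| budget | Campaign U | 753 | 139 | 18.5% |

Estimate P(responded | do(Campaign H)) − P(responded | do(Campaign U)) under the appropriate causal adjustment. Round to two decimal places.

-0.18

Customer segment differs across campaigns for reasons unrelated to any effect of the campaign itself, and it separately predicts the outcome — a classic confounder. We must compare within customer segment levels.
Adjusting over the population distribution of customer segment: 0.480·(0.428−0.653) + 0.520·(0.046−0.185) = -0.180.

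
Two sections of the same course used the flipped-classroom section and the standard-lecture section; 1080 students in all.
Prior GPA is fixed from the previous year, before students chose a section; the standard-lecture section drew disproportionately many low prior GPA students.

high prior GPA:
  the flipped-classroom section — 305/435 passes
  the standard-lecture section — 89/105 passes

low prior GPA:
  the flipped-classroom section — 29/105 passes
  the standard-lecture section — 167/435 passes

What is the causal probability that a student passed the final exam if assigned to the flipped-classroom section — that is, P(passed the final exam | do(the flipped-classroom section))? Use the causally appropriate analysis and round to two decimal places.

The prior GPA band-specific comparison favours the standard-lecture section throughout, but the pooled figures favour the flipped-classroom section. The question is whether to condition on prior GPA band.
Since prior GPA band is a pre-existing factor (not a product of the teaching method) and it affects the outcome on its own, it is a confounder. The stratified rates, not the pooled rate, identify the causal effect.
Standardising the flipped-classroom section to the population prior GPA band mix: 0.500·305/435 + 0.500·29/105 = 0.489.

0.49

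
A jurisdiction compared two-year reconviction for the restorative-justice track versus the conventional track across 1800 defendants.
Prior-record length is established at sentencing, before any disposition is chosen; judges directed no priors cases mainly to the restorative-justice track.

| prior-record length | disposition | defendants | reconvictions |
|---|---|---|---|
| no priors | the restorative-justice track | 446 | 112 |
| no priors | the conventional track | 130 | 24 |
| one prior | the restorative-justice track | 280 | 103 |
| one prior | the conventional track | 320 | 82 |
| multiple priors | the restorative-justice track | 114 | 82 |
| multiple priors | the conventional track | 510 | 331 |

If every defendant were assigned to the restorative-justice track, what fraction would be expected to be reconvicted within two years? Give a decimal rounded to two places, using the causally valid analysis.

0.45

the conventional track is lower inside every prior-record length stratum but the restorative-justice track is lower in aggregate. Whether to stratify depends on how prior-record length relates to the disposition.
Prior-record length satisfies the back-door criterion: it is not a descendant of the disposition, and it blocks the spurious path from disposition to outcome. Adjusting for it (i.e., using the within-prior-record length rates) gives the causal effect.
Standardising the restorative-justice track to the population prior-record length mix: 0.320·112/446 + 0.333·103/280 + 0.347·82/114 = 0.452.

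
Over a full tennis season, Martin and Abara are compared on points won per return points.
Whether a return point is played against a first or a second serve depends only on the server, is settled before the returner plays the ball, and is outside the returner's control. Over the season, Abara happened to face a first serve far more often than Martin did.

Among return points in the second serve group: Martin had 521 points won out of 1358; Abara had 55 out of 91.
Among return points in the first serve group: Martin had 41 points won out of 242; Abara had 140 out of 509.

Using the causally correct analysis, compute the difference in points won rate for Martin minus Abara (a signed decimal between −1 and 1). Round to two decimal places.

The stratified and pooled comparisons disagree (Abara wins within each serve type; Martin wins overall), so the answer turns on the causal role of serve type.
Here serve type is a common cause — it drives both which player a case falls under and the outcome. The crude comparison mixes populations; the stratum-specific rates are the causally relevant ones.
Adjusting over the population distribution of serve type: 0.659·(0.384−0.604) + 0.341·(0.169−0.275) = -0.181.

-0.18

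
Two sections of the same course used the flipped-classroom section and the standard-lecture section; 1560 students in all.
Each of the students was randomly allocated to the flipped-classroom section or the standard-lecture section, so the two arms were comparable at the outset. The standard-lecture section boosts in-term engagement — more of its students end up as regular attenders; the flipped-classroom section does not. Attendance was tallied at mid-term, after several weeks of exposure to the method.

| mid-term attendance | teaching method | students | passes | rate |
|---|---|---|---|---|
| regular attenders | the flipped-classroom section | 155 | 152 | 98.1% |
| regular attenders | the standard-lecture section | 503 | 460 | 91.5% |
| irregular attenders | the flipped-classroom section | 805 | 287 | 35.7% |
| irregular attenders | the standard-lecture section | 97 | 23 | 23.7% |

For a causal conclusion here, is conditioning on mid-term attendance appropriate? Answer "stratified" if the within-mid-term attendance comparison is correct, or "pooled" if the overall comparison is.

pooled

The stratified and pooled comparisons disagree (the flipped-classroom section wins within each mid-term attendance; the standard-lecture section wins overall), so the answer turns on the causal role of mid-term attendance.
Mid-term attendance is downstream of the teaching method. One should not condition on a consequence of treatment, so the overall rates are the right comparison.
Pooled: the flipped-classroom section 45.7% vs the standard-lecture section 80.5%; the standard-lecture section is higher overall.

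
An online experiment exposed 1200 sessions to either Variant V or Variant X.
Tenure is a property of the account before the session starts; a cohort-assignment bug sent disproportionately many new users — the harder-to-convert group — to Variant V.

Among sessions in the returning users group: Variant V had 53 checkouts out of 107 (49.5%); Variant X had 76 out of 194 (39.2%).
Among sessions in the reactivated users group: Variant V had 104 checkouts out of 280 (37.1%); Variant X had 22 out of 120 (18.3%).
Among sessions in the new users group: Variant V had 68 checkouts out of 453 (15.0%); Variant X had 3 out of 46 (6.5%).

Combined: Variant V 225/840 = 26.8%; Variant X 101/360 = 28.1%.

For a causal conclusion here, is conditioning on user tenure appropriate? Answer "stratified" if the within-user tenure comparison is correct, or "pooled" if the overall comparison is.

stratified

Nothing the variant does changes user tenure; the imbalance is an allocation artefact. With user tenure also predicting the outcome, the pooled figure is confounded, and the within-stratum comparison is the causal one.
Within each level — returning users: 49.5% vs 39.2%; reactivated users: 37.1% vs 18.3%; new users: 15.0% vs 6.5% — Variant V is higher every time.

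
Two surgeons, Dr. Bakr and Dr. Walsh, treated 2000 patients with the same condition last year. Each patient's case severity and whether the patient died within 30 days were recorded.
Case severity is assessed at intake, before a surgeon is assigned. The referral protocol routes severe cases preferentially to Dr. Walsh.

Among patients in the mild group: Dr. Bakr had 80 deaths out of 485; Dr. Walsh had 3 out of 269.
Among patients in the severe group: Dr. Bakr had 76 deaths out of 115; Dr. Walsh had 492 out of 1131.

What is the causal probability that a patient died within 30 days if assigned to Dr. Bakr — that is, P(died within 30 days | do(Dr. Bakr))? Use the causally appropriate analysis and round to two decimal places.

0.47

Nothing the surgeon does changes case severity; the imbalance is an allocation artefact. With case severity also predicting the outcome, the pooled figure is confounded, and the within-stratum comparison is the causal one.
Standardising Dr. Bakr to the population case severity mix: 0.377·80/485 + 0.623·76/115 = 0.474.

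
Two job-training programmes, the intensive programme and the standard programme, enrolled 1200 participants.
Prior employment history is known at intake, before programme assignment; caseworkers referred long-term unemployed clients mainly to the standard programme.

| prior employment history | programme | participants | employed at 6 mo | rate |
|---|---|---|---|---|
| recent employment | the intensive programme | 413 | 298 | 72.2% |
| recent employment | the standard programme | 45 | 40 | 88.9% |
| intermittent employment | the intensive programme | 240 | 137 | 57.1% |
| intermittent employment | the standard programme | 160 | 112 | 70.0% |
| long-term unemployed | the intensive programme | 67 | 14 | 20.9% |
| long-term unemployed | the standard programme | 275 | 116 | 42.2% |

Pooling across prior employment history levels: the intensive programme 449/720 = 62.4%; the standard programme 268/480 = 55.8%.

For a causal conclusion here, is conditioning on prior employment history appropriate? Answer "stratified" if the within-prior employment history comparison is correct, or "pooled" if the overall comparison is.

Nothing the programme does changes prior employment history; the imbalance is an allocation artefact. With prior employment history also predicting the outcome, the pooled figure is confounded, and the within-stratum comparison is the causal one.
Within each level — recent employment: 72.2% vs 88.9%; intermittent employment: 57.1% vs 70.0%; long-term unemployed: 20.9% vs 42.2% — the standard programme is higher every time.

stratified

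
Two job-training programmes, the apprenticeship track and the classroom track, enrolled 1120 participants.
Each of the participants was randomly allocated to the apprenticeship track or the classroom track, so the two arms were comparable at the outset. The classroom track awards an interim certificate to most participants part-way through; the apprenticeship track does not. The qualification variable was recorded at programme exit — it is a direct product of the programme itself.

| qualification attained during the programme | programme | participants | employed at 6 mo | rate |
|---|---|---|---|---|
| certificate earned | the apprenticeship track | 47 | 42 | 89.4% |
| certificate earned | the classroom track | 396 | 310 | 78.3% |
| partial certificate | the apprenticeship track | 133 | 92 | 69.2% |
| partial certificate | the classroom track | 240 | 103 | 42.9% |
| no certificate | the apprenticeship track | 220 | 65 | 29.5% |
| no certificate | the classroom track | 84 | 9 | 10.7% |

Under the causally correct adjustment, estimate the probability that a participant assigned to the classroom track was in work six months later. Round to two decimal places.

The distribution of qualification attained during the programme is itself part of what the programme does — it is an intermediate outcome. Holding it fixed would remove that part of the effect; the total effect is the pooled difference.
So P(outcome | do(the classroom track)) is just the pooled rate for the classroom track: 422/720 = 0.586.

0.59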